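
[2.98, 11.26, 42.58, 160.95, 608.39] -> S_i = 2.98*3.78^i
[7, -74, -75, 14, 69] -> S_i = Random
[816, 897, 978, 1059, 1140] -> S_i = 816 + 81*i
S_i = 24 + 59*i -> [24, 83, 142, 201, 260]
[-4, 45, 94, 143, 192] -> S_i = -4 + 49*i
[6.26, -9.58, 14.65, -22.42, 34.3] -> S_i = 6.26*(-1.53)^i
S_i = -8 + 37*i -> [-8, 29, 66, 103, 140]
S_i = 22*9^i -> [22, 198, 1782, 16038, 144342]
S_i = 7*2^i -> [7, 14, 28, 56, 112]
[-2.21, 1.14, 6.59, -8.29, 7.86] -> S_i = Random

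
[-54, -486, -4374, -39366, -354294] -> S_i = -54*9^i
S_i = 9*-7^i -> [9, -63, 441, -3087, 21609]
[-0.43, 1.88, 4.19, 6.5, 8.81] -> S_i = -0.43 + 2.31*i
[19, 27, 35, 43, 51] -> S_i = 19 + 8*i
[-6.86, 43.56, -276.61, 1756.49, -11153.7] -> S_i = -6.86*(-6.35)^i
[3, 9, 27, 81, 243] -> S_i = 3*3^i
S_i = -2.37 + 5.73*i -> [-2.37, 3.36, 9.09, 14.82, 20.55]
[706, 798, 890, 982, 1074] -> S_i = 706 + 92*i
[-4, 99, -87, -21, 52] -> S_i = Random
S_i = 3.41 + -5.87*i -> [3.41, -2.46, -8.33, -14.2, -20.07]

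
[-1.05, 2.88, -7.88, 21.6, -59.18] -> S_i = -1.05*(-2.74)^i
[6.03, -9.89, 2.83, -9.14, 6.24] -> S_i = Random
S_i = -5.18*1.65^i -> [-5.18, -8.55, -14.1, -23.27, -38.39]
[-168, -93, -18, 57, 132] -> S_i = -168 + 75*i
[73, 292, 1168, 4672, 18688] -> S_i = 73*4^i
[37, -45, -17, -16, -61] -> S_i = Random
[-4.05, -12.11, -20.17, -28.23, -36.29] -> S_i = -4.05 + -8.06*i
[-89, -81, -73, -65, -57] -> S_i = -89 + 8*i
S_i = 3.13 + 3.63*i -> [3.13, 6.76, 10.39, 14.02, 17.65]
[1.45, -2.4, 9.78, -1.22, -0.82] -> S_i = Random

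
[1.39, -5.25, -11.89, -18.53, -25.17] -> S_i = 1.39 + -6.64*i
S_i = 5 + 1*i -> [5, 6, 7, 8, 9]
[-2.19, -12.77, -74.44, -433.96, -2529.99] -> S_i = -2.19*5.83^i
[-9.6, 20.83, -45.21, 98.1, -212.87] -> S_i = -9.60*(-2.17)^i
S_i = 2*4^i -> [2, 8, 32, 128, 512]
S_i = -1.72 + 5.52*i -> [-1.72, 3.8, 9.32, 14.84, 20.36]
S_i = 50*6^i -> [50, 300, 1800, 10800, 64800]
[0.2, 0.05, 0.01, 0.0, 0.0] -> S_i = 0.20*0.27^i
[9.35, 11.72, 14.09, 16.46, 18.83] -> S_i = 9.35 + 2.37*i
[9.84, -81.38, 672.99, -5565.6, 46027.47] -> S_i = 9.84*(-8.27)^i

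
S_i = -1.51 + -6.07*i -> [-1.51, -7.58, -13.65, -19.72, -25.79]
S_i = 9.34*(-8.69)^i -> [9.34, -81.16, 705.32, -6129.23, 53263.04]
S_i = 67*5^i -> [67, 335, 1675, 8375, 41875]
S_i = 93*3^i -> [93, 279, 837, 2511, 7533]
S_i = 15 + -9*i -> [15, 6, -3, -12, -21]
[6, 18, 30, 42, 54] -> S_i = 6 + 12*i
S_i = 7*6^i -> [7, 42, 252, 1512, 9072]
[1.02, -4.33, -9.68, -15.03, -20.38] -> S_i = 1.02 + -5.35*i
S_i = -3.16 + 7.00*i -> [-3.16, 3.84, 10.84, 17.84, 24.84]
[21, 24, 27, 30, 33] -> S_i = 21 + 3*i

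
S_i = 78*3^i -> [78, 234, 702, 2106, 6318]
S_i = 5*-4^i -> [5, -20, 80, -320, 1280]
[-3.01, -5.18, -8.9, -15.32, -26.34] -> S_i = -3.01*1.72^i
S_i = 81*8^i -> [81, 648, 5184, 41472, 331776]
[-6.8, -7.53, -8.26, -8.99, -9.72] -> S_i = -6.80 + -0.73*i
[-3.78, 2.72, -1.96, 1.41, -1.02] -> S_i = -3.78*(-0.72)^i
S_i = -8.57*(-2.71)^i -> [-8.57, 23.22, -62.94, 170.56, -462.23]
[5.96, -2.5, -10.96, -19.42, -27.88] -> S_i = 5.96 + -8.46*i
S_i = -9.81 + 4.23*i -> [-9.81, -5.58, -1.35, 2.88, 7.11]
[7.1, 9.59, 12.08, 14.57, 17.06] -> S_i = 7.10 + 2.49*i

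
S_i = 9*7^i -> [9, 63, 441, 3087, 21609]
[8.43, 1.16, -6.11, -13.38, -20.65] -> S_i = 8.43 + -7.27*i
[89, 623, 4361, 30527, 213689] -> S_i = 89*7^i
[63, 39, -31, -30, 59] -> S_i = Random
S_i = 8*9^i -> [8, 72, 648, 5832, 52488]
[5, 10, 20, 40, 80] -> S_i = 5*2^i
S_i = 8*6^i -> [8, 48, 288, 1728, 10368]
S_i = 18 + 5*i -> [18, 23, 28, 33, 38]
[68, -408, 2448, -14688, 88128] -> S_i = 68*-6^i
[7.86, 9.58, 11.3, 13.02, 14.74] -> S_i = 7.86 + 1.72*i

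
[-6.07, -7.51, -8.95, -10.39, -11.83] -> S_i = -6.07 + -1.44*i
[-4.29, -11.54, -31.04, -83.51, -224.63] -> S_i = -4.29*2.69^i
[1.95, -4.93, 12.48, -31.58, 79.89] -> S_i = 1.95*(-2.53)^i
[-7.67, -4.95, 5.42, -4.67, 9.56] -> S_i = Random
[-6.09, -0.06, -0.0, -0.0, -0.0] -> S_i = -6.09*0.01^i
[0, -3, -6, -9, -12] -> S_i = 0 + -3*i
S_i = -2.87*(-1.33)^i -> [-2.87, 3.82, -5.08, 6.75, -8.98]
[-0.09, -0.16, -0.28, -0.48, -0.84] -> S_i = -0.09*1.75^i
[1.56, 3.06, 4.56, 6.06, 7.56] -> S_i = 1.56 + 1.50*i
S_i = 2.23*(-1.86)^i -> [2.23, -4.15, 7.71, -14.35, 26.69]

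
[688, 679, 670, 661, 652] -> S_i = 688 + -9*i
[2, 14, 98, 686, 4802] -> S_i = 2*7^i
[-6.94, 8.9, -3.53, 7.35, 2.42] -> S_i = Random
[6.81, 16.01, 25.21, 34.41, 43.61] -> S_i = 6.81 + 9.20*i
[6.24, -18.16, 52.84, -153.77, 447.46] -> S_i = 6.24*(-2.91)^i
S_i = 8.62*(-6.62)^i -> [8.62, -57.06, 377.77, -2500.81, 16555.38]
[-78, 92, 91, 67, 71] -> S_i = Random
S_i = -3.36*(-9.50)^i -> [-3.36, 31.92, -303.24, 2880.78, -27367.41]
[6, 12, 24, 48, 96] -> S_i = 6*2^i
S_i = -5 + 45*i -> [-5, 40, 85, 130, 175]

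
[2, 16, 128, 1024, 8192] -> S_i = 2*8^i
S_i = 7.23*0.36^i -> [7.23, 2.6, 0.94, 0.34, 0.12]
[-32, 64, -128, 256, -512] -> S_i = -32*-2^i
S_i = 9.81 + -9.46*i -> [9.81, 0.35, -9.11, -18.57, -28.03]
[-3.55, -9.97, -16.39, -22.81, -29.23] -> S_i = -3.55 + -6.42*i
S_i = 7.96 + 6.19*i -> [7.96, 14.15, 20.34, 26.53, 32.72]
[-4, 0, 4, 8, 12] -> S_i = -4 + 4*i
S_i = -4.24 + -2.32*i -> [-4.24, -6.56, -8.88, -11.2, -13.52]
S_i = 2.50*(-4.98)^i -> [2.5, -12.45, 62.0, -308.76, 1537.65]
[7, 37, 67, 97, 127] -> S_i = 7 + 30*i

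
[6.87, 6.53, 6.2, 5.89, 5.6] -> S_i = 6.87*0.95^i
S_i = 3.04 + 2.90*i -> [3.04, 5.94, 8.84, 11.74, 14.64]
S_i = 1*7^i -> [1, 7, 49, 343, 2401]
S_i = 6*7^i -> [6, 42, 294, 2058, 14406]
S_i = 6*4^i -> [6, 24, 96, 384, 1536]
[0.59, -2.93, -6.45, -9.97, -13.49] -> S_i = 0.59 + -3.52*i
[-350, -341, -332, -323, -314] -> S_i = -350 + 9*i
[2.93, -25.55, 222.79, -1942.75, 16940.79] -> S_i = 2.93*(-8.72)^i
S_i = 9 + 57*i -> [9, 66, 123, 180, 237]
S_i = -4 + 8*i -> [-4, 4, 12, 20, 28]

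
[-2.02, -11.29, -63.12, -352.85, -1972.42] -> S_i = -2.02*5.59^i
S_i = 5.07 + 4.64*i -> [5.07, 9.71, 14.35, 18.99, 23.63]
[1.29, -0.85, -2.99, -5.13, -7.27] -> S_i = 1.29 + -2.14*i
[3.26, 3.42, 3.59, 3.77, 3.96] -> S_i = 3.26*1.05^i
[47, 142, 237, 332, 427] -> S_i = 47 + 95*i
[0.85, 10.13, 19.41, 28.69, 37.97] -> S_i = 0.85 + 9.28*i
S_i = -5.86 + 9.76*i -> [-5.86, 3.9, 13.66, 23.42, 33.18]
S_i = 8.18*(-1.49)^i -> [8.18, -12.19, 18.16, -27.06, 40.32]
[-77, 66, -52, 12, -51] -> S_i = Random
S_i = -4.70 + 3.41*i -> [-4.7, -1.29, 2.12, 5.53, 8.94]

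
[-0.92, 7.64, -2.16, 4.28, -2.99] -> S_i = Random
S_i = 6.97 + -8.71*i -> [6.97, -1.74, -10.45, -19.16, -27.87]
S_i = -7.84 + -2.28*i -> [-7.84, -10.12, -12.4, -14.68, -16.96]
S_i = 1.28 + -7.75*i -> [1.28, -6.47, -14.22, -21.97, -29.72]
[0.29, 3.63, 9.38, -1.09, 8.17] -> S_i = Random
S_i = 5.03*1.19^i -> [5.03, 5.99, 7.12, 8.48, 10.09]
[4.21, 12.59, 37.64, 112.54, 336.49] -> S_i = 4.21*2.99^i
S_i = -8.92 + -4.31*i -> [-8.92, -13.23, -17.54, -21.85, -26.16]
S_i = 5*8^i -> [5, 40, 320, 2560, 20480]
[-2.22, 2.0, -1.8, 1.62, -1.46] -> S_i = -2.22*(-0.90)^i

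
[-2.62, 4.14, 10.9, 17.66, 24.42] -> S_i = -2.62 + 6.76*i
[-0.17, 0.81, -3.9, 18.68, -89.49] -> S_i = -0.17*(-4.79)^i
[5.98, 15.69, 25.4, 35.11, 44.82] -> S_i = 5.98 + 9.71*i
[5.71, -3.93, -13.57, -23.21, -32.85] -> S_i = 5.71 + -9.64*i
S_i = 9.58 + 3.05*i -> [9.58, 12.63, 15.68, 18.73, 21.78]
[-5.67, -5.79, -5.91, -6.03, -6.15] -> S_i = -5.67 + -0.12*i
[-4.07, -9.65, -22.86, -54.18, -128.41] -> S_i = -4.07*2.37^i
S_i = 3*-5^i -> [3, -15, 75, -375, 1875]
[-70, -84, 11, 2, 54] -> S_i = Random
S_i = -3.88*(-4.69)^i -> [-3.88, 18.2, -85.34, 400.27, -1877.25]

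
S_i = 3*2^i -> [3, 6, 12, 24, 48]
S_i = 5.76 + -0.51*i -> [5.76, 5.25, 4.74, 4.23, 3.72]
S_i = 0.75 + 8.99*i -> [0.75, 9.74, 18.73, 27.72, 36.71]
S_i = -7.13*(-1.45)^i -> [-7.13, 10.34, -14.99, 21.74, -31.52]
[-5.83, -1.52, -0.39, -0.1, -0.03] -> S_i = -5.83*0.26^i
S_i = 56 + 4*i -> [56, 60, 64, 68, 72]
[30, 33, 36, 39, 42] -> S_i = 30 + 3*i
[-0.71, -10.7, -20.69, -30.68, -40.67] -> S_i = -0.71 + -9.99*i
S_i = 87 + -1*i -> [87, 86, 85, 84, 83]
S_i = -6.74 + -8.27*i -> [-6.74, -15.01, -23.28, -31.55, -39.82]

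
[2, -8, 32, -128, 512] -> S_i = 2*-4^i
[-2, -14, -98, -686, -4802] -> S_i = -2*7^i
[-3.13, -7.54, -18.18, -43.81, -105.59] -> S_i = -3.13*2.41^i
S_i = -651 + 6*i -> [-651, -645, -639, -633, -627]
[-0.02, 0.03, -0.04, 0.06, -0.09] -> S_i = -0.02*(-1.44)^i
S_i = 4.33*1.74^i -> [4.33, 7.53, 13.11, 22.81, 39.69]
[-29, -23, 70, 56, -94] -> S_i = Random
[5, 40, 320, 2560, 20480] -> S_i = 5*8^i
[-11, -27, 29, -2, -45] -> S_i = Random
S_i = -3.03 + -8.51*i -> [-3.03, -11.54, -20.05, -28.56, -37.07]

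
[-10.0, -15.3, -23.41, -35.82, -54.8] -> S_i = -10.00*1.53^i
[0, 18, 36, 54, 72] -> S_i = 0 + 18*i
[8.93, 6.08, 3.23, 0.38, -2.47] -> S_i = 8.93 + -2.85*i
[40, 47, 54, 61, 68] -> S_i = 40 + 7*i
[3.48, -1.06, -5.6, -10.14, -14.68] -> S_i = 3.48 + -4.54*i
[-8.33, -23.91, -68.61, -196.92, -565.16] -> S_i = -8.33*2.87^i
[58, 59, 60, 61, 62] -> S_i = 58 + 1*i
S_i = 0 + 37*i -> [0, 37, 74, 111, 148]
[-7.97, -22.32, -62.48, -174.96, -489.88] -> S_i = -7.97*2.80^i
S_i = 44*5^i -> [44, 220, 1100, 5500, 27500]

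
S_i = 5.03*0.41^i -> [5.03, 2.06, 0.85, 0.35, 0.14]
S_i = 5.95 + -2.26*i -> [5.95, 3.69, 1.43, -0.83, -3.09]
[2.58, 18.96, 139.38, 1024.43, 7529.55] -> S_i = 2.58*7.35^i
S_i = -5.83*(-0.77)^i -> [-5.83, 4.49, -3.46, 2.66, -2.05]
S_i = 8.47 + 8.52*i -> [8.47, 16.99, 25.51, 34.03, 42.55]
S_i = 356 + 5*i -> [356, 361, 366, 371, 376]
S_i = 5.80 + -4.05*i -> [5.8, 1.75, -2.3, -6.35, -10.4]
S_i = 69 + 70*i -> [69, 139, 209, 279, 349]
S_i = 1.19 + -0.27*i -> [1.19, 0.92, 0.65, 0.38, 0.11]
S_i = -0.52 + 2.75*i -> [-0.52, 2.23, 4.98, 7.73, 10.48]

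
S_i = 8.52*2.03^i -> [8.52, 17.3, 35.11, 71.27, 144.69]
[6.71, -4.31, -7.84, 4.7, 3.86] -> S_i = Random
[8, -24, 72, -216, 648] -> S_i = 8*-3^i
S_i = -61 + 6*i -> [-61, -55, -49, -43, -37]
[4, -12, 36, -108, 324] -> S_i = 4*-3^i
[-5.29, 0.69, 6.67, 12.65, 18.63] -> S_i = -5.29 + 5.98*i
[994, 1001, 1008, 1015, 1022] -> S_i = 994 + 7*i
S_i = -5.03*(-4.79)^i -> [-5.03, 24.09, -115.41, 552.81, -2647.95]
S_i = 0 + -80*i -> [0, -80, -160, -240, -320]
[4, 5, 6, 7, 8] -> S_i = 4 + 1*i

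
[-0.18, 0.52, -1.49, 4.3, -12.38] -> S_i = -0.18*(-2.88)^i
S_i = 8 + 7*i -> [8, 15, 22, 29, 36]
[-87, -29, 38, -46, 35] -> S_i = Random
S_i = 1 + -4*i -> [1, -3, -7, -11, -15]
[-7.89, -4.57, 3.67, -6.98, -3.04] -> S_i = Random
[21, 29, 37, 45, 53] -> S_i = 21 + 8*i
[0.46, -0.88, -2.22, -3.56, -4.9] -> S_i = 0.46 + -1.34*i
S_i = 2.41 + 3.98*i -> [2.41, 6.39, 10.37, 14.35, 18.33]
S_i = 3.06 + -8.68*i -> [3.06, -5.62, -14.3, -22.98, -31.66]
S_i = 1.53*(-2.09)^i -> [1.53, -3.2, 6.68, -13.97, 29.19]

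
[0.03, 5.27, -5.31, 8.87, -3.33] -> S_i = Random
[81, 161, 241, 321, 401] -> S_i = 81 + 80*i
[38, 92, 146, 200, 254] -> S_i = 38 + 54*i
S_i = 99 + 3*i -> [99, 102, 105, 108, 111]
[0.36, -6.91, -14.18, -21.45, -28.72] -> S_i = 0.36 + -7.27*i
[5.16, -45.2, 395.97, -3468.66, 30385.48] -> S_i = 5.16*(-8.76)^i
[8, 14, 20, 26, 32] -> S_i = 8 + 6*i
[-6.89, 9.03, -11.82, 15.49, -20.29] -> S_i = -6.89*(-1.31)^i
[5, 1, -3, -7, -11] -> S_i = 5 + -4*i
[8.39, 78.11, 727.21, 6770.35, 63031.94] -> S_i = 8.39*9.31^i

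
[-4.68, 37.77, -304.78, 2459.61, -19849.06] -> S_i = -4.68*(-8.07)^i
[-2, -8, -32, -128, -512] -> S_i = -2*4^i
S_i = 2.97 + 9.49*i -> [2.97, 12.46, 21.95, 31.44, 40.93]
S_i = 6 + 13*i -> [6, 19, 32, 45, 58]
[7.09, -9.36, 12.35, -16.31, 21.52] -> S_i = 7.09*(-1.32)^i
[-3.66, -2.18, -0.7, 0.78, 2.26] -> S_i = -3.66 + 1.48*i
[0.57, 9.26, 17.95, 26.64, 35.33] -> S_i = 0.57 + 8.69*i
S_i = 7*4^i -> [7, 28, 112, 448, 1792]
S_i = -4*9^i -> [-4, -36, -324, -2916, -26244]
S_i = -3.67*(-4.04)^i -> [-3.67, 14.83, -59.9, 242.0, -977.67]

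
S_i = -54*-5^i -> [-54, 270, -1350, 6750, -33750]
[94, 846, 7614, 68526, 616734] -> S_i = 94*9^i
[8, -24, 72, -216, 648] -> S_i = 8*-3^i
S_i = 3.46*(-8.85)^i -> [3.46, -30.62, 271.0, -2398.31, 21225.07]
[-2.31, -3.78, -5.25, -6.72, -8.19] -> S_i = -2.31 + -1.47*i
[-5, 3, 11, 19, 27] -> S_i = -5 + 8*i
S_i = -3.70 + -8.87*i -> [-3.7, -12.57, -21.44, -30.31, -39.18]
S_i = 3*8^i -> [3, 24, 192, 1536, 12288]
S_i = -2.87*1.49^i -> [-2.87, -4.28, -6.37, -9.49, -14.15]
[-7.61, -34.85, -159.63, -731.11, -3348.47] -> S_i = -7.61*4.58^i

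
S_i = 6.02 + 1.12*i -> [6.02, 7.14, 8.26, 9.38, 10.5]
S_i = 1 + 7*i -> [1, 8, 15, 22, 29]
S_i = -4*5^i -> [-4, -20, -100, -500, -2500]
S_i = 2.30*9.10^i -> [2.3, 20.93, 190.46, 1733.21, 15772.24]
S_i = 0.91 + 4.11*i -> [0.91, 5.02, 9.13, 13.24, 17.35]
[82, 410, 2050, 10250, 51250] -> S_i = 82*5^i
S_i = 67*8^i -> [67, 536, 4288, 34304, 274432]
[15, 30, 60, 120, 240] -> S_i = 15*2^i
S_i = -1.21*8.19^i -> [-1.21, -9.91, -81.16, -664.72, -5444.04]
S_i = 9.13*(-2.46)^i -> [9.13, -22.46, 55.25, -135.92, 334.36]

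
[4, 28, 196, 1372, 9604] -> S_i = 4*7^i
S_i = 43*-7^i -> [43, -301, 2107, -14749, 103243]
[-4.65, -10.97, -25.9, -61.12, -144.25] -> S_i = -4.65*2.36^i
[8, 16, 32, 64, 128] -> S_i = 8*2^i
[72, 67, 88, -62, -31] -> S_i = Random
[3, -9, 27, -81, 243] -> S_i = 3*-3^i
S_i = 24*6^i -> [24, 144, 864, 5184, 31104]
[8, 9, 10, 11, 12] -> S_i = 8 + 1*i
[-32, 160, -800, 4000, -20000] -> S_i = -32*-5^i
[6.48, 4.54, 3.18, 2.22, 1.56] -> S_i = 6.48*0.70^i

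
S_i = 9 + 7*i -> [9, 16, 23, 30, 37]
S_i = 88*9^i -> [88, 792, 7128, 64152, 577368]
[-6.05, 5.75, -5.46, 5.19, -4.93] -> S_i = -6.05*(-0.95)^i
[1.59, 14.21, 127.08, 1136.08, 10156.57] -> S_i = 1.59*8.94^i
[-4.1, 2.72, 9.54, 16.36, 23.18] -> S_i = -4.10 + 6.82*i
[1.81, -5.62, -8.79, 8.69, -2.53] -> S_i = Random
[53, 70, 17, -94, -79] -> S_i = Random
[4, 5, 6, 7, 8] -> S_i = 4 + 1*i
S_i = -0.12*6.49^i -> [-0.12, -0.78, -5.05, -32.8, -212.89]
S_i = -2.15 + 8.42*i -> [-2.15, 6.27, 14.69, 23.11, 31.53]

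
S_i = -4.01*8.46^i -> [-4.01, -33.92, -287.0, -2428.04, -20541.2]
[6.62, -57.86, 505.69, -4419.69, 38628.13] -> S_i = 6.62*(-8.74)^i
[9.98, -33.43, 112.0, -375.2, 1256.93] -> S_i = 9.98*(-3.35)^i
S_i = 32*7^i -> [32, 224, 1568, 10976, 76832]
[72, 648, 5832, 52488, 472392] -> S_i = 72*9^i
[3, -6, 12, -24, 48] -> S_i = 3*-2^i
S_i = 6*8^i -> [6, 48, 384, 3072, 24576]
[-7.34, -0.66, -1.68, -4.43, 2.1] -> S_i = Random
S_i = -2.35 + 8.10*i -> [-2.35, 5.75, 13.85, 21.95, 30.05]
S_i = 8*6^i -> [8, 48, 288, 1728, 10368]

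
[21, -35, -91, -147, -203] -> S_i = 21 + -56*i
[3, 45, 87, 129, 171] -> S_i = 3 + 42*i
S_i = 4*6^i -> [4, 24, 144, 864, 5184]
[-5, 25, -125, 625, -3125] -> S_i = -5*-5^i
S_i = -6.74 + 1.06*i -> [-6.74, -5.68, -4.62, -3.56, -2.5]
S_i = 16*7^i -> [16, 112, 784, 5488, 38416]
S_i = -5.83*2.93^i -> [-5.83, -17.08, -50.05, -146.65, -429.67]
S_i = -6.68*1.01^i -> [-6.68, -6.75, -6.81, -6.88, -6.95]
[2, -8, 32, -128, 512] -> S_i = 2*-4^i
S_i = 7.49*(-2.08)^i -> [7.49, -15.58, 32.4, -67.4, 140.2]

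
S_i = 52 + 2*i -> [52, 54, 56, 58, 60]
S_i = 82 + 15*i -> [82, 97, 112, 127, 142]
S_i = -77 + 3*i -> [-77, -74, -71, -68, -65]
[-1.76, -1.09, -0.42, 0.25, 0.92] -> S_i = -1.76 + 0.67*i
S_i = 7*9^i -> [7, 63, 567, 5103, 45927]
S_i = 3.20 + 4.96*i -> [3.2, 8.16, 13.12, 18.08, 23.04]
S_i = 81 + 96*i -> [81, 177, 273, 369, 465]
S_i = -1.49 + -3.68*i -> [-1.49, -5.17, -8.85, -12.53, -16.21]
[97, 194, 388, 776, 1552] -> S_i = 97*2^i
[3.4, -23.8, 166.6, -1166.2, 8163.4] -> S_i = 3.40*(-7.00)^i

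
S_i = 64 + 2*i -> [64, 66, 68, 70, 72]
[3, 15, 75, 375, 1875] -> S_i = 3*5^i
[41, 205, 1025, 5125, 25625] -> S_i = 41*5^i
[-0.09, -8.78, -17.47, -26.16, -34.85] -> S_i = -0.09 + -8.69*i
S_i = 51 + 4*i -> [51, 55, 59, 63, 67]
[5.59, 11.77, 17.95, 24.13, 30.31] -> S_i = 5.59 + 6.18*i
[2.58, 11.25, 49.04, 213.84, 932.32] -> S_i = 2.58*4.36^i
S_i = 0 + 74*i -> [0, 74, 148, 222, 296]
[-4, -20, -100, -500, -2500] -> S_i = -4*5^i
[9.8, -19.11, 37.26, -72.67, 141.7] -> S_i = 9.80*(-1.95)^i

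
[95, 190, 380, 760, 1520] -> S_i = 95*2^i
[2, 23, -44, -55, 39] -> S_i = Random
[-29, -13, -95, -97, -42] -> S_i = Random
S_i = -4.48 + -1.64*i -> [-4.48, -6.12, -7.76, -9.4, -11.04]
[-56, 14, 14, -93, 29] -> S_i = Random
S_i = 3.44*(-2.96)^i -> [3.44, -10.18, 30.14, -89.21, 264.07]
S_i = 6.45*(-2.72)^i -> [6.45, -17.54, 47.72, -129.8, 353.05]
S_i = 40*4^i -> [40, 160, 640, 2560, 10240]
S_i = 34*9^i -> [34, 306, 2754, 24786, 223074]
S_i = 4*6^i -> [4, 24, 144, 864, 5184]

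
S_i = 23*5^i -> [23, 115, 575, 2875, 14375]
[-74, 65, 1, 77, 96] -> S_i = Random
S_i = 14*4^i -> [14, 56, 224, 896, 3584]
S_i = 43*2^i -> [43, 86, 172, 344, 688]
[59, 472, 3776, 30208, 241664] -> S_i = 59*8^i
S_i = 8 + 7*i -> [8, 15, 22, 29, 36]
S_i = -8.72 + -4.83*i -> [-8.72, -13.55, -18.38, -23.21, -28.04]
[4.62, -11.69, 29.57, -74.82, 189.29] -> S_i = 4.62*(-2.53)^i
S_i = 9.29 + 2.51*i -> [9.29, 11.8, 14.31, 16.82, 19.33]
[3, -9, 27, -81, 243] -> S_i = 3*-3^i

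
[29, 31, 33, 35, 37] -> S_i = 29 + 2*i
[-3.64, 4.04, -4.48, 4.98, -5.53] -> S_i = -3.64*(-1.11)^i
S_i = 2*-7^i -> [2, -14, 98, -686, 4802]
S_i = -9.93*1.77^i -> [-9.93, -17.58, -31.11, -55.06, -97.46]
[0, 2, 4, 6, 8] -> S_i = 0 + 2*i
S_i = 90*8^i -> [90, 720, 5760, 46080, 368640]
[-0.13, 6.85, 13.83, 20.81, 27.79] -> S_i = -0.13 + 6.98*i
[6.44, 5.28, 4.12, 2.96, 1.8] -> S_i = 6.44 + -1.16*i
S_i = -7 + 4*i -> [-7, -3, 1, 5, 9]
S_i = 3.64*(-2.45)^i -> [3.64, -8.92, 21.85, -53.53, 131.15]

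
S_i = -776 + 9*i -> [-776, -767, -758, -749, -740]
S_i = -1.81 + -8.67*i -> [-1.81, -10.48, -19.15, -27.82, -36.49]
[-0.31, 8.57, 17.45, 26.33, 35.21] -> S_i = -0.31 + 8.88*i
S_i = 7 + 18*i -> [7, 25, 43, 61, 79]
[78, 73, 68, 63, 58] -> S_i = 78 + -5*i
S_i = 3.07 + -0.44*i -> [3.07, 2.63, 2.19, 1.75, 1.31]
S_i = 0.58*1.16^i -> [0.58, 0.67, 0.78, 0.91, 1.05]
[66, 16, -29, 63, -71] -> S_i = Random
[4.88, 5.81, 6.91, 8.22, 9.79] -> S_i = 4.88*1.19^i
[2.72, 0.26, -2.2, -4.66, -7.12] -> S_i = 2.72 + -2.46*i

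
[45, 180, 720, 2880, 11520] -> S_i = 45*4^i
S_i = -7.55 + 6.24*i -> [-7.55, -1.31, 4.93, 11.17, 17.41]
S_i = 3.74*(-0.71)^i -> [3.74, -2.66, 1.89, -1.34, 0.95]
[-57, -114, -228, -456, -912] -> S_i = -57*2^i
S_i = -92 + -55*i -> [-92, -147, -202, -257, -312]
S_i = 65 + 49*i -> [65, 114, 163, 212, 261]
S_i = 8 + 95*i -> [8, 103, 198, 293, 388]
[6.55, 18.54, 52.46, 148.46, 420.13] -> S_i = 6.55*2.83^i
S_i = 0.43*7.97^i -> [0.43, 3.43, 27.31, 217.69, 1735.01]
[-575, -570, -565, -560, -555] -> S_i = -575 + 5*i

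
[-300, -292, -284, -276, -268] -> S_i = -300 + 8*i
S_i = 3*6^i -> [3, 18, 108, 648, 3888]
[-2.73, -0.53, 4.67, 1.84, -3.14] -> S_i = Random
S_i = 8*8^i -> [8, 64, 512, 4096, 32768]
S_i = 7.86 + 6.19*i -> [7.86, 14.05, 20.24, 26.43, 32.62]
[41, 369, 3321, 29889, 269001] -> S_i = 41*9^i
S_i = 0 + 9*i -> [0, 9, 18, 27, 36]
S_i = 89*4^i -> [89, 356, 1424, 5696, 22784]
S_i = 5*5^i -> [5, 25, 125, 625, 3125]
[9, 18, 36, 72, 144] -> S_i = 9*2^i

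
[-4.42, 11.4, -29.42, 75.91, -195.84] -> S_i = -4.42*(-2.58)^i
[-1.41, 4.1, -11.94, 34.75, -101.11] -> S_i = -1.41*(-2.91)^i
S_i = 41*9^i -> [41, 369, 3321, 29889, 269001]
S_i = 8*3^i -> [8, 24, 72, 216, 648]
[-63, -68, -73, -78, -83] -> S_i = -63 + -5*i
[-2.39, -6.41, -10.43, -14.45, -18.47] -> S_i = -2.39 + -4.02*i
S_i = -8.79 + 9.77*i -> [-8.79, 0.98, 10.75, 20.52, 30.29]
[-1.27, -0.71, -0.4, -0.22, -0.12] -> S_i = -1.27*0.56^i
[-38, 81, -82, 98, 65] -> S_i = Random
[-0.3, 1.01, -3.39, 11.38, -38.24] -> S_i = -0.30*(-3.36)^i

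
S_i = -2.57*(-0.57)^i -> [-2.57, 1.46, -0.83, 0.48, -0.27]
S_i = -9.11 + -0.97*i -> [-9.11, -10.08, -11.05, -12.02, -12.99]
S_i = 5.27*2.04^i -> [5.27, 10.75, 21.93, 44.74, 91.27]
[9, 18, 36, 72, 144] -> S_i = 9*2^i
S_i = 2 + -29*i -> [2, -27, -56, -85, -114]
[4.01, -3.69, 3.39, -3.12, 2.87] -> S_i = 4.01*(-0.92)^i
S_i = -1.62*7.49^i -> [-1.62, -12.13, -90.88, -680.71, -5098.5]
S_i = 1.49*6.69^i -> [1.49, 9.97, 66.69, 446.13, 2984.63]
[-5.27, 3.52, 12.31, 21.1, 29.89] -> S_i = -5.27 + 8.79*i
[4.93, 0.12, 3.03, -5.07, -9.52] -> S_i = Random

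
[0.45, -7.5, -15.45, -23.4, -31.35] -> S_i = 0.45 + -7.95*i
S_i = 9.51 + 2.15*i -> [9.51, 11.66, 13.81, 15.96, 18.11]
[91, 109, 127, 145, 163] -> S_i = 91 + 18*i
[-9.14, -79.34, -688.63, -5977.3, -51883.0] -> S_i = -9.14*8.68^i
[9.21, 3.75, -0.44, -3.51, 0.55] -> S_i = Random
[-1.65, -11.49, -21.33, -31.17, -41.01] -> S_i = -1.65 + -9.84*i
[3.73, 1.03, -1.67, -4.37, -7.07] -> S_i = 3.73 + -2.70*i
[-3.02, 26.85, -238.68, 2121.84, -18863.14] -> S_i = -3.02*(-8.89)^i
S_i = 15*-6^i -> [15, -90, 540, -3240, 19440]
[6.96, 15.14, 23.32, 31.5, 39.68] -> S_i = 6.96 + 8.18*i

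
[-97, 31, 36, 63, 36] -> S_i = Random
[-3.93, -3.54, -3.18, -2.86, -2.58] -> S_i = -3.93*0.90^i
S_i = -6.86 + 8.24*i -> [-6.86, 1.38, 9.62, 17.86, 26.1]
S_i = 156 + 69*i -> [156, 225, 294, 363, 432]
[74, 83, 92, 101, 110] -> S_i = 74 + 9*i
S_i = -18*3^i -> [-18, -54, -162, -486, -1458]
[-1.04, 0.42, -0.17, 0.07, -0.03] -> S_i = -1.04*(-0.40)^i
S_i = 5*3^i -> [5, 15, 45, 135, 405]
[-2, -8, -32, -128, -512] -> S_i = -2*4^i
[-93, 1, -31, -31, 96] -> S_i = Random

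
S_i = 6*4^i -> [6, 24, 96, 384, 1536]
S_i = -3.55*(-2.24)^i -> [-3.55, 7.95, -17.81, 39.9, -89.38]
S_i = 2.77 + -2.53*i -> [2.77, 0.24, -2.29, -4.82, -7.35]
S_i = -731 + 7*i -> [-731, -724, -717, -710, -703]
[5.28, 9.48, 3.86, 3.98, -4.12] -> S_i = Random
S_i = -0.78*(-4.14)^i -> [-0.78, 3.23, -13.37, 55.35, -229.14]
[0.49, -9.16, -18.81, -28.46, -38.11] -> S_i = 0.49 + -9.65*i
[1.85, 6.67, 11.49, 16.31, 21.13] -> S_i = 1.85 + 4.82*i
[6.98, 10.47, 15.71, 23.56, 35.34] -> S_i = 6.98*1.50^i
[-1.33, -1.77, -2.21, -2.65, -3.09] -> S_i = -1.33 + -0.44*i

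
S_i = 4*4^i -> [4, 16, 64, 256, 1024]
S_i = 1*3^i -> [1, 3, 9, 27, 81]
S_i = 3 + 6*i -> [3, 9, 15, 21, 27]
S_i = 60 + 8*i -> [60, 68, 76, 84, 92]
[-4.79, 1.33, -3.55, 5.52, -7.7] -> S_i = Random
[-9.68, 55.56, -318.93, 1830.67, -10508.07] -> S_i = -9.68*(-5.74)^i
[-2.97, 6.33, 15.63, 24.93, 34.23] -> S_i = -2.97 + 9.30*i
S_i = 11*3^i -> [11, 33, 99, 297, 891]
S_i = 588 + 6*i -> [588, 594, 600, 606, 612]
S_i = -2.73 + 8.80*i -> [-2.73, 6.07, 14.87, 23.67, 32.47]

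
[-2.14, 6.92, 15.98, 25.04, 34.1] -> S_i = -2.14 + 9.06*i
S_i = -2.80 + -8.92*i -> [-2.8, -11.72, -20.64, -29.56, -38.48]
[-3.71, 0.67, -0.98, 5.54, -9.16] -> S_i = Random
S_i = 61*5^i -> [61, 305, 1525, 7625, 38125]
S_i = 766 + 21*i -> [766, 787, 808, 829, 850]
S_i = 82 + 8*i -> [82, 90, 98, 106, 114]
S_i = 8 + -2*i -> [8, 6, 4, 2, 0]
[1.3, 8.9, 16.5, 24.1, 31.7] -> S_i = 1.30 + 7.60*i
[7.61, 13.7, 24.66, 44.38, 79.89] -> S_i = 7.61*1.80^i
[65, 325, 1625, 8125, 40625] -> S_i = 65*5^i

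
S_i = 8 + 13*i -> [8, 21, 34, 47, 60]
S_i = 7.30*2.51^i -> [7.3, 18.32, 45.99, 115.44, 289.75]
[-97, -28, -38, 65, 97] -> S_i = Random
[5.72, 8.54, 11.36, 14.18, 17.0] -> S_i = 5.72 + 2.82*i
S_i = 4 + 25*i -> [4, 29, 54, 79, 104]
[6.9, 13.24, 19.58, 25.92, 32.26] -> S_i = 6.90 + 6.34*i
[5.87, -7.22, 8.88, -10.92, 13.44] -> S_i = 5.87*(-1.23)^i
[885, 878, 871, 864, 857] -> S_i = 885 + -7*i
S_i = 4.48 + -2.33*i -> [4.48, 2.15, -0.18, -2.51, -4.84]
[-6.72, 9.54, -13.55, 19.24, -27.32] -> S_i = -6.72*(-1.42)^i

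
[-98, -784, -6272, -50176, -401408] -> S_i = -98*8^i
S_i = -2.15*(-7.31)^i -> [-2.15, 15.72, -114.89, 839.83, -6139.15]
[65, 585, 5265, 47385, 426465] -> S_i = 65*9^i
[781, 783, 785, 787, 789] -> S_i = 781 + 2*i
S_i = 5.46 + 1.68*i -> [5.46, 7.14, 8.82, 10.5, 12.18]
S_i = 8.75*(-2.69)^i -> [8.75, -23.54, 63.32, -170.32, 458.16]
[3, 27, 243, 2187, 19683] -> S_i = 3*9^i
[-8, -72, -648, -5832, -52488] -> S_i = -8*9^i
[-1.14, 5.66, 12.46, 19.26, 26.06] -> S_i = -1.14 + 6.80*i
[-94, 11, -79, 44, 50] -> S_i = Random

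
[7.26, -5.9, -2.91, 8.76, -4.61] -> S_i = Random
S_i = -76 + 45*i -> [-76, -31, 14, 59, 104]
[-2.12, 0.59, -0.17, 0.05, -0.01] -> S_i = -2.12*(-0.28)^i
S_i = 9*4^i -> [9, 36, 144, 576, 2304]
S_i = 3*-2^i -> [3, -6, 12, -24, 48]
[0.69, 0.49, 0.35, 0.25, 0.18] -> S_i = 0.69*0.71^i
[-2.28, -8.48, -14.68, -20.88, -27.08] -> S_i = -2.28 + -6.20*i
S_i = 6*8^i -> [6, 48, 384, 3072, 24576]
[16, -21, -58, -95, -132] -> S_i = 16 + -37*i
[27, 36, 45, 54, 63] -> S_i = 27 + 9*i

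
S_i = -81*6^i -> [-81, -486, -2916, -17496, -104976]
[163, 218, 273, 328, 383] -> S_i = 163 + 55*i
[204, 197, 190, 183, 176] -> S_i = 204 + -7*i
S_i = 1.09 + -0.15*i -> [1.09, 0.94, 0.79, 0.64, 0.49]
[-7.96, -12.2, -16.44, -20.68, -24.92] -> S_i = -7.96 + -4.24*i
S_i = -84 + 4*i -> [-84, -80, -76, -72, -68]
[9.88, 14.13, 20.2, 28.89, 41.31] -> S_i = 9.88*1.43^i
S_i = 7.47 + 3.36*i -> [7.47, 10.83, 14.19, 17.55, 20.91]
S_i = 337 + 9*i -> [337, 346, 355, 364, 373]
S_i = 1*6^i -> [1, 6, 36, 216, 1296]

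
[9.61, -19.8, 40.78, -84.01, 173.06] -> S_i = 9.61*(-2.06)^i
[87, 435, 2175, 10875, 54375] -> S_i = 87*5^i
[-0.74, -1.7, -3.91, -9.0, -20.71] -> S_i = -0.74*2.30^i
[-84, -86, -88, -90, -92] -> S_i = -84 + -2*i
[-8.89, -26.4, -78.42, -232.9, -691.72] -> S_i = -8.89*2.97^i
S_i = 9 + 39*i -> [9, 48, 87, 126, 165]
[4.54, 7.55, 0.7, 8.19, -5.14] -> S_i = Random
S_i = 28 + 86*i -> [28, 114, 200, 286, 372]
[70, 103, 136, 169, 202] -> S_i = 70 + 33*i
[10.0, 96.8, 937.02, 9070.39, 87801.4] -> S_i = 10.00*9.68^i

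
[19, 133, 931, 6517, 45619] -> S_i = 19*7^i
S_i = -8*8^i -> [-8, -64, -512, -4096, -32768]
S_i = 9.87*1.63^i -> [9.87, 16.09, 26.22, 42.74, 69.67]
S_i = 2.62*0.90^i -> [2.62, 2.36, 2.12, 1.91, 1.72]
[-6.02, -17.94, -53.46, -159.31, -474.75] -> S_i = -6.02*2.98^i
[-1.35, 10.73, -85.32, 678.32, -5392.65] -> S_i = -1.35*(-7.95)^i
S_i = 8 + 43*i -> [8, 51, 94, 137, 180]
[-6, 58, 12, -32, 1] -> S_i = Random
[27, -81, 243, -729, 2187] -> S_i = 27*-3^i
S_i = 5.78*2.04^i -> [5.78, 11.79, 24.05, 49.07, 100.1]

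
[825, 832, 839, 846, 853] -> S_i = 825 + 7*i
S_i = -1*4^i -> [-1, -4, -16, -64, -256]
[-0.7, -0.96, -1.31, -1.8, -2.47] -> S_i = -0.70*1.37^i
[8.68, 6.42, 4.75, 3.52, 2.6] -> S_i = 8.68*0.74^i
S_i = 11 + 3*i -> [11, 14, 17, 20, 23]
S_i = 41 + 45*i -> [41, 86, 131, 176, 221]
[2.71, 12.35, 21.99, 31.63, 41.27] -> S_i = 2.71 + 9.64*i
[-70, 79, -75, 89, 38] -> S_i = Random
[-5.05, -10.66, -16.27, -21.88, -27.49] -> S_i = -5.05 + -5.61*i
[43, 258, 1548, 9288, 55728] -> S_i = 43*6^i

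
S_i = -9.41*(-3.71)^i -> [-9.41, 34.91, -129.52, 480.52, -1782.73]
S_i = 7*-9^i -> [7, -63, 567, -5103, 45927]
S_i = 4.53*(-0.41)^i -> [4.53, -1.86, 0.76, -0.31, 0.13]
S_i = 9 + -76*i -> [9, -67, -143, -219, -295]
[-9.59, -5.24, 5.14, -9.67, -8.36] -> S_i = Random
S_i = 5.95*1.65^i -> [5.95, 9.82, 16.2, 26.73, 44.1]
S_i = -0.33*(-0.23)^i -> [-0.33, 0.08, -0.02, 0.0, -0.0]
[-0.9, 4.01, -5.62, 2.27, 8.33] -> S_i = Random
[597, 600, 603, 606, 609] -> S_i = 597 + 3*i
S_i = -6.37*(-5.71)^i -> [-6.37, 36.37, -207.69, 1185.9, -6771.48]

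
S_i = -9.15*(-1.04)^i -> [-9.15, 9.52, -9.9, 10.29, -10.7]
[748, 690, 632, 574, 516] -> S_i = 748 + -58*i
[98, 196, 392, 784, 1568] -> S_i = 98*2^i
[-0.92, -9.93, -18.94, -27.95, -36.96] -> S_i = -0.92 + -9.01*i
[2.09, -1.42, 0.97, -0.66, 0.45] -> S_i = 2.09*(-0.68)^i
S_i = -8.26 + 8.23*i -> [-8.26, -0.03, 8.2, 16.43, 24.66]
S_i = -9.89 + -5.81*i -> [-9.89, -15.7, -21.51, -27.32, -33.13]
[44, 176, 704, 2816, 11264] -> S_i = 44*4^i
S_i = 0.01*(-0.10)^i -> [0.01, -0.0, 0.0, -0.0, 0.0]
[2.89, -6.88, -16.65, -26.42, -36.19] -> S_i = 2.89 + -9.77*i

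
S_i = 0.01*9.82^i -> [0.01, 0.1, 0.96, 9.47, 92.99]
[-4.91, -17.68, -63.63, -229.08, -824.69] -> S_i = -4.91*3.60^i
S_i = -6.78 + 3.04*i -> [-6.78, -3.74, -0.7, 2.34, 5.38]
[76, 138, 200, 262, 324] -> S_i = 76 + 62*i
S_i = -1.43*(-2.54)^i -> [-1.43, 3.63, -9.23, 23.43, -59.52]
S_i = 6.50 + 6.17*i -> [6.5, 12.67, 18.84, 25.01, 31.18]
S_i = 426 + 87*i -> [426, 513, 600, 687, 774]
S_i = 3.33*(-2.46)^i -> [3.33, -8.19, 20.15, -49.57, 121.95]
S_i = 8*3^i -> [8, 24, 72, 216, 648]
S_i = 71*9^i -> [71, 639, 5751, 51759, 465831]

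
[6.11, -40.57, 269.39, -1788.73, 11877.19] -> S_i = 6.11*(-6.64)^i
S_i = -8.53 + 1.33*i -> [-8.53, -7.2, -5.87, -4.54, -3.21]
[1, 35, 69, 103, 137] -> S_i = 1 + 34*i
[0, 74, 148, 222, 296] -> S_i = 0 + 74*i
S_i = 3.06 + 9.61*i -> [3.06, 12.67, 22.28, 31.89, 41.5]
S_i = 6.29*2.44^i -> [6.29, 15.35, 37.45, 91.37, 222.95]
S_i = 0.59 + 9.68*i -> [0.59, 10.27, 19.95, 29.63, 39.31]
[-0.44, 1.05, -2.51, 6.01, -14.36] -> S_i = -0.44*(-2.39)^i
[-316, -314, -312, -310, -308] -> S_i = -316 + 2*i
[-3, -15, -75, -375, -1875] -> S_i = -3*5^i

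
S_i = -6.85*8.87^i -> [-6.85, -60.76, -538.94, -4780.37, -42401.87]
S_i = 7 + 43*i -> [7, 50, 93, 136, 179]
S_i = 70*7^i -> [70, 490, 3430, 24010, 168070]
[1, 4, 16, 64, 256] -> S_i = 1*4^i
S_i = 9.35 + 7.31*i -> [9.35, 16.66, 23.97, 31.28, 38.59]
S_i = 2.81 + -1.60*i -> [2.81, 1.21, -0.39, -1.99, -3.59]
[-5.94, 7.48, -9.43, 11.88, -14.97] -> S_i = -5.94*(-1.26)^i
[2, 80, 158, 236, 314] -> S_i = 2 + 78*i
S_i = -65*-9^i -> [-65, 585, -5265, 47385, -426465]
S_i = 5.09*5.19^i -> [5.09, 26.42, 137.1, 711.57, 3693.07]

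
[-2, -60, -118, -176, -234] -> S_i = -2 + -58*i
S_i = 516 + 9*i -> [516, 525, 534, 543, 552]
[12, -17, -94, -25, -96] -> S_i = Random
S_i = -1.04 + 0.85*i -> [-1.04, -0.19, 0.66, 1.51, 2.36]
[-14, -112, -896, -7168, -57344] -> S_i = -14*8^i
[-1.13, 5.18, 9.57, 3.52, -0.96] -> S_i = Random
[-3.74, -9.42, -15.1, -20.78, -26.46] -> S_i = -3.74 + -5.68*i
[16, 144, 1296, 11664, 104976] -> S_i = 16*9^i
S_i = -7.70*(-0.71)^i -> [-7.7, 5.47, -3.88, 2.76, -1.96]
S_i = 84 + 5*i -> [84, 89, 94, 99, 104]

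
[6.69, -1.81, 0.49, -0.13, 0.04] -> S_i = 6.69*(-0.27)^i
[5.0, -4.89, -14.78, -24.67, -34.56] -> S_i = 5.00 + -9.89*i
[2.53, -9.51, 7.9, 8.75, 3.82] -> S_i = Random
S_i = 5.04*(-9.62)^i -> [5.04, -48.48, 466.42, -4487.0, 43164.91]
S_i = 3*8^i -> [3, 24, 192, 1536, 12288]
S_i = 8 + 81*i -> [8, 89, 170, 251, 332]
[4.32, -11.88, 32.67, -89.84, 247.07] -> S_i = 4.32*(-2.75)^i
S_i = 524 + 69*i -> [524, 593, 662, 731, 800]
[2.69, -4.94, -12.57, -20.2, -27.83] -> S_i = 2.69 + -7.63*i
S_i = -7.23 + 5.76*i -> [-7.23, -1.47, 4.29, 10.05, 15.81]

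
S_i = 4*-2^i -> [4, -8, 16, -32, 64]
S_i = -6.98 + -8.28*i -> [-6.98, -15.26, -23.54, -31.82, -40.1]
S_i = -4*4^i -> [-4, -16, -64, -256, -1024]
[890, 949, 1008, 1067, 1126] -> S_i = 890 + 59*i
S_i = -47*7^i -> [-47, -329, -2303, -16121, -112847]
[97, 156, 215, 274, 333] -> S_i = 97 + 59*i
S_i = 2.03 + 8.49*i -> [2.03, 10.52, 19.01, 27.5, 35.99]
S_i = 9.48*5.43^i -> [9.48, 51.48, 279.52, 1517.78, 8241.53]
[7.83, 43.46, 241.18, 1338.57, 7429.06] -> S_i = 7.83*5.55^i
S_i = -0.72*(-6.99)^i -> [-0.72, 5.03, -35.18, 245.9, -1718.86]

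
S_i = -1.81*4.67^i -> [-1.81, -8.45, -39.47, -184.34, -860.89]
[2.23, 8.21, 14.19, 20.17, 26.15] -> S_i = 2.23 + 5.98*i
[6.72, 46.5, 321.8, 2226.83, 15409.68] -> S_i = 6.72*6.92^i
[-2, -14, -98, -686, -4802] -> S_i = -2*7^i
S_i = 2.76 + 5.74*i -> [2.76, 8.5, 14.24, 19.98, 25.72]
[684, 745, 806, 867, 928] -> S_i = 684 + 61*i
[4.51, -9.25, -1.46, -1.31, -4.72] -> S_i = Random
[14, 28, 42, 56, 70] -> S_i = 14 + 14*i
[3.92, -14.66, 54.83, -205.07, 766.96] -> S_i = 3.92*(-3.74)^i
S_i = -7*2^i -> [-7, -14, -28, -56, -112]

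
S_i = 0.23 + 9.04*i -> [0.23, 9.27, 18.31, 27.35, 36.39]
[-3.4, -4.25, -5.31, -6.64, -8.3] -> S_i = -3.40*1.25^i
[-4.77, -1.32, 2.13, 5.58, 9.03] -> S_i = -4.77 + 3.45*i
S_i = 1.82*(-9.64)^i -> [1.82, -17.54, 169.13, -1630.43, 15717.36]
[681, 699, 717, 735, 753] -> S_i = 681 + 18*i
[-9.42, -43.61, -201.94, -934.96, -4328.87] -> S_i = -9.42*4.63^i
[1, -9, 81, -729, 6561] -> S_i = 1*-9^i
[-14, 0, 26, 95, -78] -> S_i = Random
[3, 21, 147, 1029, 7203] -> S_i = 3*7^i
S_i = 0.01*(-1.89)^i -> [0.01, -0.02, 0.04, -0.07, 0.13]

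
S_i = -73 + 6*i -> [-73, -67, -61, -55, -49]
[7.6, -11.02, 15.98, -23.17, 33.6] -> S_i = 7.60*(-1.45)^i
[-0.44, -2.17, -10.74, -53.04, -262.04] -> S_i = -0.44*4.94^i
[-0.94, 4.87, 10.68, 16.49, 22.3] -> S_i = -0.94 + 5.81*i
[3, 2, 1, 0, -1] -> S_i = 3 + -1*i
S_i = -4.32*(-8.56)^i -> [-4.32, 36.98, -316.54, 2709.6, -23194.17]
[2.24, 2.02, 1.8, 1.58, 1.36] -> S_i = 2.24 + -0.22*i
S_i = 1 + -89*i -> [1, -88, -177, -266, -355]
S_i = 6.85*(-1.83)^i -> [6.85, -12.54, 22.94, -41.98, 76.82]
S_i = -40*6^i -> [-40, -240, -1440, -8640, -51840]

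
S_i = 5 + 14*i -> [5, 19, 33, 47, 61]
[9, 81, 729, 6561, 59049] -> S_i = 9*9^i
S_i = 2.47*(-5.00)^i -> [2.47, -12.35, 61.75, -308.75, 1543.75]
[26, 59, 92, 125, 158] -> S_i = 26 + 33*i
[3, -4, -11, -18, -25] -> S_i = 3 + -7*i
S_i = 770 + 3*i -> [770, 773, 776, 779, 782]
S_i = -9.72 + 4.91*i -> [-9.72, -4.81, 0.1, 5.01, 9.92]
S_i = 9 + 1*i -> [9, 10, 11, 12, 13]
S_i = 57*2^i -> [57, 114, 228, 456, 912]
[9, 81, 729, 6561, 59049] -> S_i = 9*9^i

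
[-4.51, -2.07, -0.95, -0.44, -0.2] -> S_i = -4.51*0.46^i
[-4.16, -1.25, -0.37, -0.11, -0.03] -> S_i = -4.16*0.30^i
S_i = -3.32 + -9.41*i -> [-3.32, -12.73, -22.14, -31.55, -40.96]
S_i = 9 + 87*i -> [9, 96, 183, 270, 357]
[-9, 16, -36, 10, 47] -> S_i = Random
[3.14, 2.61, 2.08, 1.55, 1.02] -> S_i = 3.14 + -0.53*i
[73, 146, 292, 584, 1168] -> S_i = 73*2^i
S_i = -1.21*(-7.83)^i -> [-1.21, 9.47, -74.18, 580.86, -4548.13]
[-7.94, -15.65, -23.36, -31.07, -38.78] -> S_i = -7.94 + -7.71*i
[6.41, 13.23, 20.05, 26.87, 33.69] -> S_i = 6.41 + 6.82*i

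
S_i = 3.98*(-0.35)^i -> [3.98, -1.39, 0.49, -0.17, 0.06]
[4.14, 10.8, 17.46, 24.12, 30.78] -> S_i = 4.14 + 6.66*i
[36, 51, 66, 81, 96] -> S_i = 36 + 15*i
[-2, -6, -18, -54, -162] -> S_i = -2*3^i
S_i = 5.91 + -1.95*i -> [5.91, 3.96, 2.01, 0.06, -1.89]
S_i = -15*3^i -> [-15, -45, -135, -405, -1215]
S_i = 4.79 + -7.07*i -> [4.79, -2.28, -9.35, -16.42, -23.49]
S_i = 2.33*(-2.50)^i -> [2.33, -5.82, 14.56, -36.41, 91.02]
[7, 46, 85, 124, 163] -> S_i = 7 + 39*i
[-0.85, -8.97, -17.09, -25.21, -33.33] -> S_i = -0.85 + -8.12*i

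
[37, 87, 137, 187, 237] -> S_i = 37 + 50*i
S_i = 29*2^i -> [29, 58, 116, 232, 464]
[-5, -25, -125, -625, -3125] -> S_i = -5*5^i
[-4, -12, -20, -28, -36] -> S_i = -4 + -8*i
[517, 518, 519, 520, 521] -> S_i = 517 + 1*i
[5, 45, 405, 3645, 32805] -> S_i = 5*9^i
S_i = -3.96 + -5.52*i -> [-3.96, -9.48, -15.0, -20.52, -26.04]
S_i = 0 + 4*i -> [0, 4, 8, 12, 16]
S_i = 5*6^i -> [5, 30, 180, 1080, 6480]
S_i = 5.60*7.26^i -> [5.6, 40.66, 295.16, 2142.88, 15557.31]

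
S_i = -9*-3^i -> [-9, 27, -81, 243, -729]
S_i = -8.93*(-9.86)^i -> [-8.93, 88.05, -868.17, 8560.17, -84403.24]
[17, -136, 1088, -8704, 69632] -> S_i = 17*-8^i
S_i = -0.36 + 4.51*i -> [-0.36, 4.15, 8.66, 13.17, 17.68]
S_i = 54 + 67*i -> [54, 121, 188, 255, 322]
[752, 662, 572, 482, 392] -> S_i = 752 + -90*i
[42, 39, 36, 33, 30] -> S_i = 42 + -3*i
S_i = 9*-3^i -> [9, -27, 81, -243, 729]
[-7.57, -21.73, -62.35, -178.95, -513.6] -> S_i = -7.57*2.87^i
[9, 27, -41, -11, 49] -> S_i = Random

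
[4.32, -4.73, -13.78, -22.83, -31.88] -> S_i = 4.32 + -9.05*i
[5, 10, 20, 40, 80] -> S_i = 5*2^i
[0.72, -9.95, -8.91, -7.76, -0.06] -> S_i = Random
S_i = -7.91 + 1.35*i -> [-7.91, -6.56, -5.21, -3.86, -2.51]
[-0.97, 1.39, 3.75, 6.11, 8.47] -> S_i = -0.97 + 2.36*i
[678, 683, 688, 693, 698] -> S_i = 678 + 5*i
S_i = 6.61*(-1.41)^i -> [6.61, -9.32, 13.14, -18.53, 26.13]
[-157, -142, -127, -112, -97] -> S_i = -157 + 15*i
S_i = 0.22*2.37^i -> [0.22, 0.52, 1.24, 2.93, 6.94]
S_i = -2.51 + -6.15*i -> [-2.51, -8.66, -14.81, -20.96, -27.11]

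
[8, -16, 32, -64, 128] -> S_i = 8*-2^i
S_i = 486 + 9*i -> [486, 495, 504, 513, 522]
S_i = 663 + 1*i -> [663, 664, 665, 666, 667]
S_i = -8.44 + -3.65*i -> [-8.44, -12.09, -15.74, -19.39, -23.04]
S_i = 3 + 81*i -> [3, 84, 165, 246, 327]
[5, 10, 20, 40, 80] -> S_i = 5*2^i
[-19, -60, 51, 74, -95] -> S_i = Random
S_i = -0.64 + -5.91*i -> [-0.64, -6.55, -12.46, -18.37, -24.28]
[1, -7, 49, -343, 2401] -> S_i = 1*-7^i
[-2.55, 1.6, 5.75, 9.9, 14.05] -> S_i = -2.55 + 4.15*i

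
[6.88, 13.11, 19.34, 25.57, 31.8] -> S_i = 6.88 + 6.23*i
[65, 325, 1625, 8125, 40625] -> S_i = 65*5^i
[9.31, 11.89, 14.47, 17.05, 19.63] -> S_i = 9.31 + 2.58*i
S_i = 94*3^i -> [94, 282, 846, 2538, 7614]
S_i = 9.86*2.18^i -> [9.86, 21.49, 46.86, 102.15, 222.69]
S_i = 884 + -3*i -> [884, 881, 878, 875, 872]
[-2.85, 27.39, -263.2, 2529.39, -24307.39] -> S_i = -2.85*(-9.61)^i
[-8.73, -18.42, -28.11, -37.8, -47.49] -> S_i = -8.73 + -9.69*i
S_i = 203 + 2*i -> [203, 205, 207, 209, 211]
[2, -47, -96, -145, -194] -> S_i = 2 + -49*i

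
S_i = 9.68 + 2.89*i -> [9.68, 12.57, 15.46, 18.35, 21.24]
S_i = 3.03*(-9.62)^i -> [3.03, -29.15, 280.41, -2697.54, 25950.33]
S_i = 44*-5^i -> [44, -220, 1100, -5500, 27500]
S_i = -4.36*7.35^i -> [-4.36, -32.05, -235.54, -1731.21, -12724.36]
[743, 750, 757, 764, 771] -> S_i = 743 + 7*i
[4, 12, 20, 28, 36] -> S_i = 4 + 8*i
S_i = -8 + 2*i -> [-8, -6, -4, -2, 0]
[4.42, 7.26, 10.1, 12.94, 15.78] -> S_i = 4.42 + 2.84*i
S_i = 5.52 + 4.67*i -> [5.52, 10.19, 14.86, 19.53, 24.2]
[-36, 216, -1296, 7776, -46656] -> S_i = -36*-6^i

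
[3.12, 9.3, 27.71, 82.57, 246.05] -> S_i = 3.12*2.98^i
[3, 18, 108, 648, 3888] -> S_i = 3*6^i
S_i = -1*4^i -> [-1, -4, -16, -64, -256]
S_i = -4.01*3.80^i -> [-4.01, -15.24, -57.9, -220.04, -836.14]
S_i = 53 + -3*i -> [53, 50, 47, 44, 41]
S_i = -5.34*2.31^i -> [-5.34, -12.34, -28.49, -65.82, -152.05]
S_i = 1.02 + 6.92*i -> [1.02, 7.94, 14.86, 21.78, 28.7]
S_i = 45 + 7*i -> [45, 52, 59, 66, 73]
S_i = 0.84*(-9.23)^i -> [0.84, -7.75, 71.56, -660.52, 6096.58]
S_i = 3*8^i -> [3, 24, 192, 1536, 12288]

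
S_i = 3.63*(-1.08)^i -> [3.63, -3.92, 4.23, -4.57, 4.94]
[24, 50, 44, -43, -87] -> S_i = Random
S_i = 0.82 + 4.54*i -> [0.82, 5.36, 9.9, 14.44, 18.98]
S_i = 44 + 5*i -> [44, 49, 54, 59, 64]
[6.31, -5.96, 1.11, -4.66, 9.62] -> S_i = Random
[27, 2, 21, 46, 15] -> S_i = Random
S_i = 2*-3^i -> [2, -6, 18, -54, 162]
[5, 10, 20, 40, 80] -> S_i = 5*2^i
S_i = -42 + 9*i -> [-42, -33, -24, -15, -6]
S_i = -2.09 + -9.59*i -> [-2.09, -11.68, -21.27, -30.86, -40.45]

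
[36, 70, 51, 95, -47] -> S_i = Random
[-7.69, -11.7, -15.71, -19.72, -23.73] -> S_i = -7.69 + -4.01*i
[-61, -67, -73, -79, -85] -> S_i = -61 + -6*i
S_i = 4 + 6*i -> [4, 10, 16, 22, 28]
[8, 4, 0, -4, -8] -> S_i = 8 + -4*i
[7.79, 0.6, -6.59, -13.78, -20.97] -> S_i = 7.79 + -7.19*i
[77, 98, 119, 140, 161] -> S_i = 77 + 21*i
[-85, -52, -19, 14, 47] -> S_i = -85 + 33*i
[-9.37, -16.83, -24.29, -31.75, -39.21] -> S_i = -9.37 + -7.46*i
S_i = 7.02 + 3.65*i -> [7.02, 10.67, 14.32, 17.97, 21.62]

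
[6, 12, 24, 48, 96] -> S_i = 6*2^i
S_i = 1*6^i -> [1, 6, 36, 216, 1296]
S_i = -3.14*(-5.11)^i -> [-3.14, 16.05, -81.99, 418.98, -2140.98]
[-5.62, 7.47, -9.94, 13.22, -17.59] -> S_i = -5.62*(-1.33)^i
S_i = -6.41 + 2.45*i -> [-6.41, -3.96, -1.51, 0.94, 3.39]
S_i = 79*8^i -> [79, 632, 5056, 40448, 323584]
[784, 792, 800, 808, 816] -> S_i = 784 + 8*i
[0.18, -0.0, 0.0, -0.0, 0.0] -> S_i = 0.18*(-0.01)^i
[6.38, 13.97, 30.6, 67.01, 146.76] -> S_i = 6.38*2.19^i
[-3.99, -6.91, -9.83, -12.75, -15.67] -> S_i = -3.99 + -2.92*i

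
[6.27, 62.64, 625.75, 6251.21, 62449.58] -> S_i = 6.27*9.99^i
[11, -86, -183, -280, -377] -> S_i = 11 + -97*i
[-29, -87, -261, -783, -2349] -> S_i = -29*3^i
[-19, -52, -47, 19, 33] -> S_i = Random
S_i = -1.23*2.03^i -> [-1.23, -2.5, -5.07, -10.29, -20.89]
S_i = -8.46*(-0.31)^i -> [-8.46, 2.62, -0.81, 0.25, -0.08]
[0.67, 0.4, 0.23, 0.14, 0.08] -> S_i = 0.67*0.59^i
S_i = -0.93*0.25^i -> [-0.93, -0.23, -0.06, -0.01, -0.0]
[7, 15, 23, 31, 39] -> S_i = 7 + 8*i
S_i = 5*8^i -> [5, 40, 320, 2560, 20480]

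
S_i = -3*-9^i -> [-3, 27, -243, 2187, -19683]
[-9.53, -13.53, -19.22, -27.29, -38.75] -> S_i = -9.53*1.42^i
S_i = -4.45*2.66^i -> [-4.45, -11.84, -31.49, -83.75, -222.79]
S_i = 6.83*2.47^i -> [6.83, 16.87, 41.67, 102.92, 254.22]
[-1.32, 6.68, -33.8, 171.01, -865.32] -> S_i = -1.32*(-5.06)^i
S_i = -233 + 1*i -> [-233, -232, -231, -230, -229]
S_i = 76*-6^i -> [76, -456, 2736, -16416, 98496]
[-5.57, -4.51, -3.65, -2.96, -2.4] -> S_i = -5.57*0.81^i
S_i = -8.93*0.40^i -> [-8.93, -3.57, -1.43, -0.57, -0.23]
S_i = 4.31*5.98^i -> [4.31, 25.77, 154.13, 921.68, 5511.65]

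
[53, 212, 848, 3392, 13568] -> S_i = 53*4^i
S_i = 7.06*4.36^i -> [7.06, 30.78, 134.21, 585.15, 2551.24]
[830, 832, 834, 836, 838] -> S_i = 830 + 2*i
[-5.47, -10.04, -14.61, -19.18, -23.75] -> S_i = -5.47 + -4.57*i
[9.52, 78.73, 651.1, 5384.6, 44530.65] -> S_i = 9.52*8.27^i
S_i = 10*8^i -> [10, 80, 640, 5120, 40960]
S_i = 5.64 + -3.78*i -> [5.64, 1.86, -1.92, -5.7, -9.48]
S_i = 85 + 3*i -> [85, 88, 91, 94, 97]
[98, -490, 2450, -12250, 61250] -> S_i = 98*-5^i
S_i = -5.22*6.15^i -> [-5.22, -32.1, -197.43, -1214.22, -7467.43]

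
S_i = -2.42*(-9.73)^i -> [-2.42, 23.55, -229.11, 2229.22, -21690.36]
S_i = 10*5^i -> [10, 50, 250, 1250, 6250]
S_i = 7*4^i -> [7, 28, 112, 448, 1792]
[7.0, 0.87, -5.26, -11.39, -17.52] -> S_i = 7.00 + -6.13*i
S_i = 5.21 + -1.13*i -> [5.21, 4.08, 2.95, 1.82, 0.69]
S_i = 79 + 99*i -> [79, 178, 277, 376, 475]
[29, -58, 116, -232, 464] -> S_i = 29*-2^i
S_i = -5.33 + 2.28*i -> [-5.33, -3.05, -0.77, 1.51, 3.79]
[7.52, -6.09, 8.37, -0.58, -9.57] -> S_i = Random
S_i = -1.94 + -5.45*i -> [-1.94, -7.39, -12.84, -18.29, -23.74]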